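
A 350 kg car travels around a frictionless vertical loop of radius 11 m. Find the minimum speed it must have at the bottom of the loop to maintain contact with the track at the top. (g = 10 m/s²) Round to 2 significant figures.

At the top: mg = mv_top²/r ⇒ v_top² = gr = 110.0 m²/s²
Energy from bottom to top (height 2r): ½mv_bot² = ½mv_top² + mg(2r)
v_bot² = gr + 4gr = 5gr = 550.0
v_bot = √(5gr) = 23.45 m/s

v = 23 m/s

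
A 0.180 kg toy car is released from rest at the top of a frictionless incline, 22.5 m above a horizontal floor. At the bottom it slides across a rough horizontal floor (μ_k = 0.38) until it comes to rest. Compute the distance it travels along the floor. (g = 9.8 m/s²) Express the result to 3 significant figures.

d = 59.2 m

Energy bookkeeping (friction removes W_f = μ_k N d):
At rest all PE has been dissipated by friction: mgh = μ_k m g d
d = h/μ_k = 22.5/0.38 = 59.21 m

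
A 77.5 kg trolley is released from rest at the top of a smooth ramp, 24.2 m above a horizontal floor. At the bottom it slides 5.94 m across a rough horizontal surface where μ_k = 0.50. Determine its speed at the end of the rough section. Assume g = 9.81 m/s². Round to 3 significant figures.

Energy bookkeeping (friction removes W_f = μ_k N d):
mgh = ½mv² + μ_k m g d
W_f = μ_k mg d = (0.50)(77.5)(9.81)(5.94) = 2258 J
½mv² = mgh − W_f = 18399 − 2258 = 16141 J
v = √(2 × 16141/77.5) = 20.41 m/s

v = 20.4 m/s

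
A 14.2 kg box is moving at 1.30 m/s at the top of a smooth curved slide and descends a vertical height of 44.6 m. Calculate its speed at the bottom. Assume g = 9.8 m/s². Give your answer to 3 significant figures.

v = 29.6 m/s

Energy conservation between the two points: ½mv₀² + mgh = ½mv²
v² = v₀² + 2gh = (1.30)² + 2(9.8)(44.6) = 875.85
v = √875.85 = 29.59 m/s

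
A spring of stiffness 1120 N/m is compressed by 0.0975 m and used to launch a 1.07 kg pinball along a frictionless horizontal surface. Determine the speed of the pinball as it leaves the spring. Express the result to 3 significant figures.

The pinball leaves the spring when the spring is at natural length, so ½kx² = ½mv²
v = x√(k/m) = 0.0975 × √(1120/1.07) = 3.154 m/s

v = 3.15 m/s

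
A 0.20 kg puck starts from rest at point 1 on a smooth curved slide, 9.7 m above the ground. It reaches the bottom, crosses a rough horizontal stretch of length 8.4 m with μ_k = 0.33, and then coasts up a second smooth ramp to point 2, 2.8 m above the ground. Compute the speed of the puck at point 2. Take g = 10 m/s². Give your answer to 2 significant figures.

Energy at 1: mgh₁ = (0.20)(10)(9.7) = 19.400 J
Friction loss: W_f = μ_k mg d = 5.544 J
At 2: ½mv² + mgh₂ = mgh₁ − W_f
½mv² = 19.400 − 5.544 − 5.6000 = 8.2560 J
v = √(2 × 8.2560/0.20) = 9.086 m/s

v = 9.1 m/s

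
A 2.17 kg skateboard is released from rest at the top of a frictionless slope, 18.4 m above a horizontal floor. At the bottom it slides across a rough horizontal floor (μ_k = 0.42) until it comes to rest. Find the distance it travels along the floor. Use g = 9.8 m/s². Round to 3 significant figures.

d = 43.8 m

Applying the work–energy principle:
At rest all PE has been dissipated by friction: mgh = μ_k m g d
d = h/μ_k = 18.4/0.42 = 43.81 m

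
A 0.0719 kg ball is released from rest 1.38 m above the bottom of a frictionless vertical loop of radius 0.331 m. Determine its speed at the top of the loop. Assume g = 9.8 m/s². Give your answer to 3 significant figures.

v = 3.75 m/s

Energy conservation: mgh = ½mv_top² + mg(2r)
v_top² = 2g(h − 2r) = 2(9.8)(1.38 − 0.6620) = 14.07
v_top = 3.751 m/s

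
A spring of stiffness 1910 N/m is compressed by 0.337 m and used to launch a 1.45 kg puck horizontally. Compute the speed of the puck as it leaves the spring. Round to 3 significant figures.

v = 12.2 m/s

Spring PE converts entirely to kinetic energy: ½kx² = ½mv²
v = x√(k/m) = 0.337 × √(1910/1.45) = 12.23 m/s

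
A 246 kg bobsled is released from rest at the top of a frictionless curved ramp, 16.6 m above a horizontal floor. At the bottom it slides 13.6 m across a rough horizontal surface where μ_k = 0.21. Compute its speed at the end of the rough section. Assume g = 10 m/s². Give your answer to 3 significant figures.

v = 16.6 m/s

Applying the work–energy principle:
mgh = ½mv² + μ_k m g d
W_f = μ_k mg d = (0.21)(246)(10)(13.6) = 7026 J
½mv² = mgh − W_f = 40836 − 7026 = 33810 J
v = √(2 × 33810/246) = 16.58 m/s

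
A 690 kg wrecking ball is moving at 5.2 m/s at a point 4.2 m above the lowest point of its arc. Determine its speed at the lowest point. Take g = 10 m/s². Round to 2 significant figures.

Mechanical energy is conserved (no friction): ½mv₀² + mgh = ½mv²
v² = v₀² + 2gh = (5.2)² + 2(10)(4.2) = 111.04
v = √111.04 = 10.54 m/s

v = 11 m/s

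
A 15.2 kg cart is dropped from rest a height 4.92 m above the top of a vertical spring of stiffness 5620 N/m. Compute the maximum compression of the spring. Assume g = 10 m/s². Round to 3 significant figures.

x = 0.544 m

Measuring PE from the top of the relaxed spring, at max compression the cart has dropped H + x with zero KE, so:
mg(H + x) = ½kx²
½(5620)x² − (15.2)(10)x − (15.2)(10)(4.92) = 0
2810x² − 152.0x − 747.8 = 0
x = [152.0 + √(23104 + 8.4057e+06)]/(2 × 2810) = 0.5436 m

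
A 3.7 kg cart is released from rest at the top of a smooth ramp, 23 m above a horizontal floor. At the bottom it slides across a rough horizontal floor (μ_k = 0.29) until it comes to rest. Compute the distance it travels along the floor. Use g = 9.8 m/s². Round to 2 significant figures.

d = 79 m

Energy bookkeeping (friction removes W_f = μ_k N d):
At rest all PE has been dissipated by friction: mgh = μ_k m g d
d = h/μ_k = 23/0.29 = 79.31 m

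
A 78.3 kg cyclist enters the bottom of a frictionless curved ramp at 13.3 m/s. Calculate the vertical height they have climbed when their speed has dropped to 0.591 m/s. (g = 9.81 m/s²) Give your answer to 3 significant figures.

Energy balance between the two points: ½mv₁² = ½mv₂² + mgh
h = (v₁² − v₂²)/(2g) = (13.3² − 0.591²)/(2 × 9.81) = 8.998 m

h = 9.00 m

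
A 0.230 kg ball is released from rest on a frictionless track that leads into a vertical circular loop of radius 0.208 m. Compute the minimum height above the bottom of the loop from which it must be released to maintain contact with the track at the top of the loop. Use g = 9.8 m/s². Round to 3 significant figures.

At the top, for minimum speed gravity alone supplies the centripetal force: mg = mv_top²/r ⇒ v_top² = gr = 2.038 m²/s²
Energy conservation from release height h to the top (height 2r): mgh = ½mv_top² + mg(2r)
h = v_top²/(2g) + 2r = r/2 + 2r = 5r/2 = 0.5200 m

h = 0.520 m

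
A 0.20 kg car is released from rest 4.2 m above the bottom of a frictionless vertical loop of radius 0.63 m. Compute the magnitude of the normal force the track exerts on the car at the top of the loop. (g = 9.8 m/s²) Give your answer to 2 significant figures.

N = 16 N

Energy from release to top (height 2r): mgh = ½mv_top² + mg(2r)
v_top² = 2g(h − 2r) = 2(9.8)(4.2 − 1.260) = 57.624 m²/s²
At the top, both N and weight point toward the centre: N + mg = mv_top²/r
N = m(v_top²/r − g) = 0.20(57.624/0.63 − 9.8) = 16.33 N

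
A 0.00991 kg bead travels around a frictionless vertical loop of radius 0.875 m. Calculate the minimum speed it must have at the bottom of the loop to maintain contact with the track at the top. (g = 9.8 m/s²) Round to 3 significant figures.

v = 6.55 m/s

At the top: mg = mv_top²/r ⇒ v_top² = gr = 8.575 m²/s²
Energy from bottom to top (height 2r): ½mv_bot² = ½mv_top² + mg(2r)
v_bot² = gr + 4gr = 5gr = 42.88
v_bot = √(5gr) = 6.548 m/s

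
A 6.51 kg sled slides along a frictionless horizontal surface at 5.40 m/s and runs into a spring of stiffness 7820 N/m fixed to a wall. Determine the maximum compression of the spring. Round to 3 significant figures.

At max compression the sled is momentarily at rest: ½mv² = ½kx²
x = v√(m/k) = 5.40 × √(6.51/7820) = 0.1558 m

x = 0.156 m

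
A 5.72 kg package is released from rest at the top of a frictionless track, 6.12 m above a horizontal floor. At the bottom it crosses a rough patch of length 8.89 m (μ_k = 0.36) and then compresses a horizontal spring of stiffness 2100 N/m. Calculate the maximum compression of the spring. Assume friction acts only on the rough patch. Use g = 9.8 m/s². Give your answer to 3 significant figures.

x = 0.395 m

Initial energy: E₁ = mgh = (5.72)(9.8)(6.12) = 343.06 J
Friction removes W_f = μ_k mg d = (0.36)(5.72)(9.8)(8.89) = 179.4 J
Energy reaching the spring: E = 343.06 − 179.4 = 163.66 J
At max compression ½kx² = E ⇒ x = √(2E/k) = √(2 × 163.66/2100) = 0.3948 m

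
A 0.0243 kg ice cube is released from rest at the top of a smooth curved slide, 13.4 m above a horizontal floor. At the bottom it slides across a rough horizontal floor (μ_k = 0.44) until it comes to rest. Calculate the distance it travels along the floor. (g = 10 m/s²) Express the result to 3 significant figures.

d = 30.5 m

Energy bookkeeping (friction removes W_f = μ_k N d):
At rest all PE has been dissipated by friction: mgh = μ_k m g d
d = h/μ_k = 13.4/0.44 = 30.45 m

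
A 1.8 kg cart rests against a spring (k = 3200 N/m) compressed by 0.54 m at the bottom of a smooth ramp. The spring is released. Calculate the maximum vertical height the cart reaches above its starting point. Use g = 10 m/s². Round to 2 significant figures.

All spring PE becomes gravitational PE at the highest point: ½kx² = mgh
h = kx²/(2mg) = (3200)(0.54)²/(2 × 1.8 × 10) = 25.92 m

h = 26 m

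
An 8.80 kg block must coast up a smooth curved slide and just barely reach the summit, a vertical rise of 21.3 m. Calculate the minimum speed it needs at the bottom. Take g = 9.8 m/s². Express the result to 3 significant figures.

v = 20.4 m/s

At the top it is momentarily at rest, so all KE converts to PE: ½mv² = mgh
v = √(2gh) = √(2 × 9.8 × 21.3) = 20.43 m/s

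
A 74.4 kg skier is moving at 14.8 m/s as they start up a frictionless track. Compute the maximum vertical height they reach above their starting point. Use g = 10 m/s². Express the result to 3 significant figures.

h = 11.0 m

By energy conservation, ½mv² = mgh
h = v²/(2g) = 14.8²/(2 × 10) = 10.95 m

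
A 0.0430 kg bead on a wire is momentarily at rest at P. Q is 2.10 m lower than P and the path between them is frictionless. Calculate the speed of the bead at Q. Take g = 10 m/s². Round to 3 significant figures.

v = 6.48 m/s

Equating total energy at the two states: mgh = ½mv²
v = √(2gh) = √(2 × 10 × 2.10) = √42.000 = 6.481 m/s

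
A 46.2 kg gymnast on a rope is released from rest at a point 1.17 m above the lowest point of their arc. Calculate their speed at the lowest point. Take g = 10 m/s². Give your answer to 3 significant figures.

v = 4.84 m/s

By conservation of mechanical energy, mgh = ½mv²
v = √(2gh) = √(2 × 10 × 1.17) = √23.400 = 4.837 m/s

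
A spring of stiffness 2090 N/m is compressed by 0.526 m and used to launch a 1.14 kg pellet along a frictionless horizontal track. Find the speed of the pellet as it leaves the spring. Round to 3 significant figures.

The pellet leaves the spring when the spring is at natural length, so ½kx² = ½mv²
v = x√(k/m) = 0.526 × √(2090/1.14) = 22.52 m/s

v = 22.5 m/s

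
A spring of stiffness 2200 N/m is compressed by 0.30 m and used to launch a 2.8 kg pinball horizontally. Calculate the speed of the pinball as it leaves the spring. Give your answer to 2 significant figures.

The pinball leaves the spring when the spring is at natural length, so ½kx² = ½mv²
v = x√(k/m) = 0.30 × √(2200/2.8) = 8.409 m/s

v = 8.4 m/s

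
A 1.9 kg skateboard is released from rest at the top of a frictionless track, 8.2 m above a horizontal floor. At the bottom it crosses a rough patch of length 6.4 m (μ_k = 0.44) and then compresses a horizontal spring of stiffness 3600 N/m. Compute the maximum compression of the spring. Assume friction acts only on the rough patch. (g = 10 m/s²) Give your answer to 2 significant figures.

Initial energy: E₁ = mgh = (1.9)(10)(8.2) = 155.80 J
Friction removes W_f = μ_k mg d = (0.44)(1.9)(10)(6.4) = 53.50 J
Energy reaching the spring: E = 155.80 − 53.50 = 102.30 J
At max compression ½kx² = E ⇒ x = √(2E/k) = √(2 × 102.30/3600) = 0.2384 m

x = 0.24 m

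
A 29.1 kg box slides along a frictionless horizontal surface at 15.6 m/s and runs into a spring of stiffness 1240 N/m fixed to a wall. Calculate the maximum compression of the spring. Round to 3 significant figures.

x = 2.39 m

At max compression the box is momentarily at rest: ½mv² = ½kx²
x = v√(m/k) = 15.6 × √(29.1/1240) = 2.390 m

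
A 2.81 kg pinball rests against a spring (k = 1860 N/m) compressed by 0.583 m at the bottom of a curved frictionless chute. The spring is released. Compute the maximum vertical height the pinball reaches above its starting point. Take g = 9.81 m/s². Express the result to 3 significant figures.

Energy conservation from release to the highest point: ½kx² = mgh
h = kx²/(2mg) = (1860)(0.583)²/(2 × 2.81 × 9.81) = 11.47 m

h = 11.5 m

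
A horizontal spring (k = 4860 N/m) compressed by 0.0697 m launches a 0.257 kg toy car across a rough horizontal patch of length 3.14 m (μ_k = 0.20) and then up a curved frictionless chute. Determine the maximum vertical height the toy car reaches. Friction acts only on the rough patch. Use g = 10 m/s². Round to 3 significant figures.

Spring energy: E₀ = ½kx² = ½(4860)(0.0697)² = 11.805 J
Friction: W_f = μ_k mg d = (0.20)(0.257)(10)(3.14) = 1.614 J
Energy at base of ramp: E = 11.805 − 1.614 = 10.191 J
At max height all remaining energy is PE: mgh = E ⇒ h = E/(mg) = 10.191/(0.257 × 10) = 3.965 m

h = 3.97 m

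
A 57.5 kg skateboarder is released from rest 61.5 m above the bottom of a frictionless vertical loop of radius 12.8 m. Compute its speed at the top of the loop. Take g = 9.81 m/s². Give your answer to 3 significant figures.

v = 26.5 m/s

Energy conservation: mgh = ½mv_top² + mg(2r)
v_top² = 2g(h − 2r) = 2(9.81)(61.5 − 25.60) = 704.4
v_top = 26.54 m/s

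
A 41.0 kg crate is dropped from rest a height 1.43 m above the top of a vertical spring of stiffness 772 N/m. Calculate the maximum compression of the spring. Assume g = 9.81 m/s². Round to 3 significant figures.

Take the reference level at the top of the uncompressed spring. At max compression the crate has fallen H + x and is momentarily at rest:
mg(H + x) = ½kx²
½(772)x² − (41.0)(9.81)x − (41.0)(9.81)(1.43) = 0
386.0x² − 402.2x − 575.2 = 0
x = [402.2 + √(161773 + 888048)]/(2 × 386.0) = 1.848 m

x = 1.85 m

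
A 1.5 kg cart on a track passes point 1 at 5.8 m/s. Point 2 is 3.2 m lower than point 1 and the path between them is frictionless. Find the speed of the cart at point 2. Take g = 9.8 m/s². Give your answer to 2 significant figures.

By conservation of mechanical energy, ½mv₀² + mgh = ½mv²
v² = v₀² + 2gh = (5.8)² + 2(9.8)(3.2) = 96.360
v = √96.360 = 9.816 m/s

v = 9.8 m/s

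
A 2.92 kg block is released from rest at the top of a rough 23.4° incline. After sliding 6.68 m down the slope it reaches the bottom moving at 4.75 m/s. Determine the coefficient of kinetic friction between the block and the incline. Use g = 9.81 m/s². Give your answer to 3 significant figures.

μ_k = 0.245

The energy dissipated by friction is the PE lost minus the KE gained:
mgL sinθ = 75.994 J; ½mv² = 32.941 J
W_f = 75.994 − 32.941 = 43.05 J
μ_k = W_f/(mg cosθ · L) = 43.05/(26.29 × 6.68) = 0.2452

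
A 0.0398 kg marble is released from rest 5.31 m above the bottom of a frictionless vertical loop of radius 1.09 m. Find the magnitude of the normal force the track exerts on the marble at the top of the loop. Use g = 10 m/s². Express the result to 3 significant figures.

N = 1.89 N

Energy from release to top (height 2r): mgh = ½mv_top² + mg(2r)
v_top² = 2g(h − 2r) = 2(10)(5.31 − 2.180) = 62.600 m²/s²
At the top, both N and weight point toward the centre: N + mg = mv_top²/r
N = m(v_top²/r − g) = 0.0398(62.600/1.09 − 10) = 1.888 N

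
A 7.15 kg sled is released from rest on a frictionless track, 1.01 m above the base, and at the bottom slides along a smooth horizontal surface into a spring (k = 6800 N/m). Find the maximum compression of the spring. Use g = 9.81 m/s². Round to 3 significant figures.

Energy conservation (no friction) from release to max compression: mgh = ½kx²
x = √(2mgh/k) = √(2 × 7.15 × 9.81 × 1.01 / 6800) = 0.1443 m

x = 0.144 m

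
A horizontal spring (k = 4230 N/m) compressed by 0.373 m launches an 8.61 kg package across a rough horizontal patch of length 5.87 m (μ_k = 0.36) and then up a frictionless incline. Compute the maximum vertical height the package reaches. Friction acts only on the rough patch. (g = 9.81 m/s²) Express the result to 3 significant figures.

Spring energy: E₀ = ½kx² = ½(4230)(0.373)² = 294.26 J
Friction: W_f = μ_k mg d = (0.36)(8.61)(9.81)(5.87) = 178.5 J
Energy at base of ramp: E = 294.26 − 178.5 = 115.77 J
At max height all remaining energy is PE: mgh = E ⇒ h = E/(mg) = 115.77/(8.61 × 9.81) = 1.371 m

h = 1.37 m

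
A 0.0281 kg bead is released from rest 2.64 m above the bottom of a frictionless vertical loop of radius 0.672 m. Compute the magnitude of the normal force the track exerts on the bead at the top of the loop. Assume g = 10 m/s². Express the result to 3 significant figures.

N = 0.803 N

Energy from release to top (height 2r): mgh = ½mv_top² + mg(2r)
v_top² = 2g(h − 2r) = 2(10)(2.64 − 1.344) = 25.920 m²/s²
At the top, both N and weight point toward the centre: N + mg = mv_top²/r
N = m(v_top²/r − g) = 0.0281(25.920/0.672 − 10) = 0.8029 N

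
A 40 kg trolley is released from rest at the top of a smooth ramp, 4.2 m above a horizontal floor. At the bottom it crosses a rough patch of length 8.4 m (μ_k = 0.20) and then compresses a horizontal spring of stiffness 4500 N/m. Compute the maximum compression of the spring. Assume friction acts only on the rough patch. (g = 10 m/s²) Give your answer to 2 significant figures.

x = 0.67 m

Initial energy: E₁ = mgh = (40)(10)(4.2) = 1680.0 J
Friction removes W_f = μ_k mg d = (0.20)(40)(10)(8.4) = 672.0 J
Energy reaching the spring: E = 1680.0 − 672.0 = 1008.0 J
At max compression ½kx² = E ⇒ x = √(2E/k) = √(2 × 1008.0/4500) = 0.6693 m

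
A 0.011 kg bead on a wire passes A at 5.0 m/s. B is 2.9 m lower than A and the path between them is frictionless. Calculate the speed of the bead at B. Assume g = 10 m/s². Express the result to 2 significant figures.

v = 9.1 m/s

By conservation of mechanical energy, ½mv₀² + mgh = ½mv²
v² = v₀² + 2gh = (5.0)² + 2(10)(2.9) = 83.000
v = √83.000 = 9.110 m/s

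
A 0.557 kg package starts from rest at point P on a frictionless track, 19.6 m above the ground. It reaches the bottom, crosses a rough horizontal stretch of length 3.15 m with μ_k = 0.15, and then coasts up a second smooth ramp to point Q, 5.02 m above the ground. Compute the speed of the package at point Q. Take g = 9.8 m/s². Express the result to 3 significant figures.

v = 16.6 m/s

Energy at P: mgh₁ = (0.557)(9.8)(19.6) = 106.99 J
Friction loss: W_f = μ_k mg d = 2.579 J
At Q: ½mv² + mgh₂ = mgh₁ − W_f
½mv² = 106.99 − 2.579 − 27.402 = 77.007 J
v = √(2 × 77.007/0.557) = 16.63 m/s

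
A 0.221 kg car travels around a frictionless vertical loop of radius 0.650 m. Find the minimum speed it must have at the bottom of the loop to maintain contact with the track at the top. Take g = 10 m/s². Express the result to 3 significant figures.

v = 5.70 m/s

At the top: mg = mv_top²/r ⇒ v_top² = gr = 6.500 m²/s²
Energy from bottom to top (height 2r): ½mv_bot² = ½mv_top² + mg(2r)
v_bot² = gr + 4gr = 5gr = 32.50
v_bot = √(5gr) = 5.701 m/s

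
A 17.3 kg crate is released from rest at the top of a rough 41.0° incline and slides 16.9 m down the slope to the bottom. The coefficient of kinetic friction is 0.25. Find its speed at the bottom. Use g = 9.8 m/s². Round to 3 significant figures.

v = 12.4 m/s

Taking the bottom as reference, mgh = ½mv² + μ_k N L with h = L sinθ, N = mg cosθ:
mgh = mgL sinθ = (17.3)(9.8)(16.9)sin41.0° = 1879.8 J
W_f = μ_k mg cosθ · L = (0.25)(17.3)(9.8)cos41.0°·16.9 = 540.6 J
½mv² = 1879.8 − 540.6 = 1339.2 J
v = √(2 × 1339.2/17.3) = 12.44 m/s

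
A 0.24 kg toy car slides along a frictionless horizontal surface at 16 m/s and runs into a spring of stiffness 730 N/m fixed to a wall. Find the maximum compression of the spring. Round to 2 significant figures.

All KE is stored as spring PE at maximum compression: ½mv² = ½kx²
x = v√(m/k) = 16 × √(0.24/730) = 0.2901 m

x = 0.29 m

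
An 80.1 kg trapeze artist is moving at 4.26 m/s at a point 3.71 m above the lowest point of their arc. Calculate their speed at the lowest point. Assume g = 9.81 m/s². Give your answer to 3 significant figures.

v = 9.54 m/s

Mechanical energy is conserved (no friction): ½mv₀² + mgh = ½mv²
The mass cancels from both sides.
v² = v₀² + 2gh = (4.26)² + 2(9.81)(3.71) = 90.938
v = √90.938 = 9.536 m/s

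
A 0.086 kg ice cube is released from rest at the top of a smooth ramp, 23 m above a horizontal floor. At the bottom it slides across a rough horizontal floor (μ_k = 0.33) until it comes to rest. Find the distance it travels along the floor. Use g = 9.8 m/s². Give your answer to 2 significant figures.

Energy at the top = energy at the end + work done against friction:
At rest all PE has been dissipated by friction: mgh = μ_k m g d
d = h/μ_k = 23/0.33 = 69.70 m

d = 70 m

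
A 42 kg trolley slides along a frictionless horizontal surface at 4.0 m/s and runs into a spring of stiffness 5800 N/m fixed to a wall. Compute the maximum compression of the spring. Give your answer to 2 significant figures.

x = 0.34 m

At max compression the trolley is momentarily at rest: ½mv² = ½kx²
x = v√(m/k) = 4.0 × √(42/5800) = 0.3404 m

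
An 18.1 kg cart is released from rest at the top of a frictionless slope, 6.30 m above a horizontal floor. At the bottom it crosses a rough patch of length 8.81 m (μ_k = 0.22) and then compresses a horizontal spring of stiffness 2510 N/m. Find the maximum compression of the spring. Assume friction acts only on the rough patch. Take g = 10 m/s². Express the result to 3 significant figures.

Initial energy: E₁ = mgh = (18.1)(10)(6.30) = 1140.3 J
Friction removes W_f = μ_k mg d = (0.22)(18.1)(10)(8.81) = 350.8 J
Energy reaching the spring: E = 1140.3 − 350.8 = 789.49 J
At max compression ½kx² = E ⇒ x = √(2E/k) = √(2 × 789.49/2510) = 0.7931 m

x = 0.793 m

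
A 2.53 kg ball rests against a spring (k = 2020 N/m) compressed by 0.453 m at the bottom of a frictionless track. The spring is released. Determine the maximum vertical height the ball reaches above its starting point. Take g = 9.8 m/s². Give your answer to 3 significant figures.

h = 8.36 m

Energy conservation from release to the highest point: ½kx² = mgh
h = kx²/(2mg) = (2020)(0.453)²/(2 × 2.53 × 9.8) = 8.359 m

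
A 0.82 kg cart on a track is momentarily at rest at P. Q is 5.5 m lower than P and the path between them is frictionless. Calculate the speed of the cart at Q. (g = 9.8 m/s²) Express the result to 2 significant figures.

v = 10 m/s

Equating total energy at the two states: mgh = ½mv²
The mass cancels from both sides.
v = √(2gh) = √(2 × 9.8 × 5.5) = √107.80 = 10.38 m/s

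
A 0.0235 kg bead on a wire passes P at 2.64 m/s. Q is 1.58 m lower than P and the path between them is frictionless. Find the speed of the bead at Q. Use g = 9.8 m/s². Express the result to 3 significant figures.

By conservation of mechanical energy, ½mv₀² + mgh = ½mv²
The mass cancels from both sides.
v² = v₀² + 2gh = (2.64)² + 2(9.8)(1.58) = 37.938
v = √37.938 = 6.159 m/s

v = 6.16 m/s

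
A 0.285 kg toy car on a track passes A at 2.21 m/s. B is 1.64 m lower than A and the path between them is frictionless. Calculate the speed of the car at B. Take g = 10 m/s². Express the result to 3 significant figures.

Equating total energy at the two states: ½mv₀² + mgh = ½mv²
v² = v₀² + 2gh = (2.21)² + 2(10)(1.64) = 37.684
v = √37.684 = 6.139 m/s

v = 6.14 m/s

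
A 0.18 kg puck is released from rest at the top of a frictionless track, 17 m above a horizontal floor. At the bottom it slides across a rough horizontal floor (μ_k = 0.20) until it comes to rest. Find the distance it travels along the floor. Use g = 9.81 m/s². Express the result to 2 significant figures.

Energy at the top = energy at the end + work done against friction:
At rest all PE has been dissipated by friction: mgh = μ_k m g d
d = h/μ_k = 17/0.20 = 85.00 m

d = 85 m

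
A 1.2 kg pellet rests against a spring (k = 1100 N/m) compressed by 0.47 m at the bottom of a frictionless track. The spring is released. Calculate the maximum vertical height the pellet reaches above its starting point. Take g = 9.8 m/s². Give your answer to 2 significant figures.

At maximum height the pellet is at rest, so ½kx² = mgh
h = kx²/(2mg) = (1100)(0.47)²/(2 × 1.2 × 9.8) = 10.33 m

h = 10 m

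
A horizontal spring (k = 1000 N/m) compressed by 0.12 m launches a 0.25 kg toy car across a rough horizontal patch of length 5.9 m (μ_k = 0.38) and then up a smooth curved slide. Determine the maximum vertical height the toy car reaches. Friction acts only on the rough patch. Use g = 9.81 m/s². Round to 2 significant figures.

Spring energy: E₀ = ½kx² = ½(1000)(0.12)² = 7.2000 J
Friction: W_f = μ_k mg d = (0.38)(0.25)(9.81)(5.9) = 5.499 J
Energy at base of ramp: E = 7.2000 − 5.499 = 1.7015 J
At max height all remaining energy is PE: mgh = E ⇒ h = E/(mg) = 1.7015/(0.25 × 9.81) = 0.6938 m

h = 0.69 m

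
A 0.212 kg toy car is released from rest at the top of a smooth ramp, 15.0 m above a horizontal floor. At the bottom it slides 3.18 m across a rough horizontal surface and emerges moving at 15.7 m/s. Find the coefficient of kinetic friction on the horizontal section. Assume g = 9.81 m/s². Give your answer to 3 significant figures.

Energy at the top = energy at the end + work done against friction:
mgh = ½mv² + μ_k m g d
mgh = 31.196 J; ½mv² = 26.128 J
W_f = 31.196 − 26.128 = 5.068 J
μ_k = W_f/(mg·d) = 5.068/(2.080 × 3.18) = 0.7663

μ_k = 0.766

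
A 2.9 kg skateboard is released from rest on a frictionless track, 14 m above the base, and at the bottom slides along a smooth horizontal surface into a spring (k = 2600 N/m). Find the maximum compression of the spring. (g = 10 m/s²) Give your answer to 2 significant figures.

Energy conservation (no friction) from release to max compression: mgh = ½kx²
x = √(2mgh/k) = √(2 × 2.9 × 10 × 14 / 2600) = 0.5588 m

x = 0.56 m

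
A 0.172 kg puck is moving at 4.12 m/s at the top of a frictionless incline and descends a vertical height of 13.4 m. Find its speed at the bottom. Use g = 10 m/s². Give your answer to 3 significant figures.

v = 16.9 m/s

Equating total energy at the two states: ½mv₀² + mgh = ½mv²
v² = v₀² + 2gh = (4.12)² + 2(10)(13.4) = 284.97
v = √284.97 = 16.88 m/s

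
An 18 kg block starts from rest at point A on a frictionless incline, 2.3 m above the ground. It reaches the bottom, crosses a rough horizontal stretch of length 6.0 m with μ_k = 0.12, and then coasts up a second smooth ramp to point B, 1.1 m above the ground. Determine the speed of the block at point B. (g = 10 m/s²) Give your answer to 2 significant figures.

Energy at A: mgh₁ = (18)(10)(2.3) = 414.00 J
Friction loss: W_f = μ_k mg d = 129.6 J
At B: ½mv² + mgh₂ = mgh₁ − W_f
½mv² = 414.00 − 129.6 − 198.00 = 86.400 J
v = √(2 × 86.400/18) = 3.098 m/s

v = 3.1 m/s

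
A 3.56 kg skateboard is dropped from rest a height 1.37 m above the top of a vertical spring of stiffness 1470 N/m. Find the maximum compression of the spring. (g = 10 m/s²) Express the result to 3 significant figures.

x = 0.283 m

Measuring PE from the top of the relaxed spring, at max compression the skateboard has dropped H + x with zero KE, so:
mg(H + x) = ½kx²
½(1470)x² − (3.56)(10)x − (3.56)(10)(1.37) = 0
735.0x² − 35.60x − 48.77 = 0
x = [35.60 + √(1267 + 143390)]/(2 × 735.0) = 0.2830 m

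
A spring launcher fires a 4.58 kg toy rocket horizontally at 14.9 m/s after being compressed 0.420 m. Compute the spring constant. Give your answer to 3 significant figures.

k = 5760 N/m

½kx² = ½mv²
k = mv²/x² = (4.58)(14.9)²/(0.420)² = 5764 N/m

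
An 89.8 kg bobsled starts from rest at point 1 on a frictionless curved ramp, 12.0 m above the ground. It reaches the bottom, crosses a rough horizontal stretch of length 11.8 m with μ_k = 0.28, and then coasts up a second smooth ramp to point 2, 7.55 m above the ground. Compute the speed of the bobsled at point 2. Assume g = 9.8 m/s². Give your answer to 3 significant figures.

v = 4.74 m/s

Energy at 1: mgh₁ = (89.8)(9.8)(12.0) = 10560 J
Friction loss: W_f = μ_k mg d = 2908 J
At 2: ½mv² + mgh₂ = mgh₁ − W_f
½mv² = 10560 − 2908 − 6644.3 = 1008.5 J
v = √(2 × 1008.5/89.8) = 4.739 m/s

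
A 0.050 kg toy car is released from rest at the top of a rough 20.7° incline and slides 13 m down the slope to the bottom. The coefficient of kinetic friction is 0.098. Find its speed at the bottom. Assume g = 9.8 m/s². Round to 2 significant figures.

v = 8.2 m/s

Taking the bottom as reference, mgh = ½mv² + μ_k N L with h = L sinθ, N = mg cosθ:
mgh = mgL sinθ = (0.050)(9.8)(13)sin20.7° = 2.2516 J
W_f = μ_k mg cosθ · L = (0.098)(0.050)(9.8)cos20.7°·13 = 0.5840 J
½mv² = 2.2516 − 0.5840 = 1.6677 J
v = √(2 × 1.6677/0.050) = 8.167 m/s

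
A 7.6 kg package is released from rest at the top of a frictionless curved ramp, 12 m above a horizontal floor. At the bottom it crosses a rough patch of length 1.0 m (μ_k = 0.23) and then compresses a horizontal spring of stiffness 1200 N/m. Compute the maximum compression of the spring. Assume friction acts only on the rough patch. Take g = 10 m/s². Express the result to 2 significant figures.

Initial energy: E₁ = mgh = (7.6)(10)(12) = 912.00 J
Friction removes W_f = μ_k mg d = (0.23)(7.6)(10)(1.0) = 17.48 J
Energy reaching the spring: E = 912.00 − 17.48 = 894.52 J
At max compression ½kx² = E ⇒ x = √(2E/k) = √(2 × 894.52/1200) = 1.221 m

x = 1.2 m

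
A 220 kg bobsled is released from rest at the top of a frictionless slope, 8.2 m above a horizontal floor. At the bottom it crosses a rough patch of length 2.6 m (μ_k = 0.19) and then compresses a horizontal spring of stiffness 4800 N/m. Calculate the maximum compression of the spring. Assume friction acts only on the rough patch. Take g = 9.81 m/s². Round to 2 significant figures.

Initial energy: E₁ = mgh = (220)(9.81)(8.2) = 17697 J
Friction removes W_f = μ_k mg d = (0.19)(220)(9.81)(2.6) = 1066 J
Energy reaching the spring: E = 17697 − 1066 = 16631 J
At max compression ½kx² = E ⇒ x = √(2E/k) = √(2 × 16631/4800) = 2.632 m

x = 2.6 m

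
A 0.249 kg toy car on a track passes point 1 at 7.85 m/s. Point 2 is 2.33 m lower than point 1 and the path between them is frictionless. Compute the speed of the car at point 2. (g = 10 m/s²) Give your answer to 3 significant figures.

Mechanical energy is conserved (no friction): ½mv₀² + mgh = ½mv²
v² = v₀² + 2gh = (7.85)² + 2(10)(2.33) = 108.22
v = √108.22 = 10.40 m/s

v = 10.4 m/s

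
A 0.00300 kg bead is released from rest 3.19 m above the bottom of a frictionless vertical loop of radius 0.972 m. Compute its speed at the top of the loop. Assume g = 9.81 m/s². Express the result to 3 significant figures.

v = 4.94 m/s

Energy conservation: mgh = ½mv_top² + mg(2r)
v_top² = 2g(h − 2r) = 2(9.81)(3.19 − 1.944) = 24.45
v_top = 4.944 m/s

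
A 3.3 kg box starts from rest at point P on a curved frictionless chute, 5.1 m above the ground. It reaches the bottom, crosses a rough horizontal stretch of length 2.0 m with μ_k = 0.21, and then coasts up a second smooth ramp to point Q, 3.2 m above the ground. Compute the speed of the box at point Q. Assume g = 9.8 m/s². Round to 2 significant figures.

Energy at P: mgh₁ = (3.3)(9.8)(5.1) = 164.93 J
Friction loss: W_f = μ_k mg d = 13.58 J
At Q: ½mv² + mgh₂ = mgh₁ − W_f
½mv² = 164.93 − 13.58 − 103.49 = 47.863 J
v = √(2 × 47.863/3.3) = 5.386 m/s

v = 5.4 m/s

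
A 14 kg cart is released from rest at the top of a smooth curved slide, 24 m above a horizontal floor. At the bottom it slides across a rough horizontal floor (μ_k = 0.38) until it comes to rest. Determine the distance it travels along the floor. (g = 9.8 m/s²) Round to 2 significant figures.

d = 63 m

Energy bookkeeping (friction removes W_f = μ_k N d):
At rest all PE has been dissipated by friction: mgh = μ_k m g d
d = h/μ_k = 24/0.38 = 63.16 m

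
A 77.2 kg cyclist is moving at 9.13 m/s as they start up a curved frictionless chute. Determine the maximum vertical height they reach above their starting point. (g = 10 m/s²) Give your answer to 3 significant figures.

By energy conservation, ½mv² = mgh
h = v²/(2g) = 9.13²/(2 × 10) = 4.168 m

h = 4.17 m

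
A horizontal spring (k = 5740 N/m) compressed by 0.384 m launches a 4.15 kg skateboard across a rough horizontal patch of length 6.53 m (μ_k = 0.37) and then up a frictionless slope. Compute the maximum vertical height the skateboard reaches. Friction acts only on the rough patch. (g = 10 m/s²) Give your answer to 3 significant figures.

h = 7.78 m

Spring energy: E₀ = ½kx² = ½(5740)(0.384)² = 423.20 J
Friction: W_f = μ_k mg d = (0.37)(4.15)(10)(6.53) = 100.3 J
Energy at base of ramp: E = 423.20 − 100.3 = 322.93 J
At max height all remaining energy is PE: mgh = E ⇒ h = E/(mg) = 322.93/(4.15 × 10) = 7.781 m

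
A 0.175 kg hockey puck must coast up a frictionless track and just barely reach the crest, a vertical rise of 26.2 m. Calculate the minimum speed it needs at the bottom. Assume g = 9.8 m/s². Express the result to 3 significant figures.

At the top it is momentarily at rest, so all KE converts to PE: ½mv² = mgh
v = √(2gh) = √(2 × 9.8 × 26.2) = 22.66 m/s

v = 22.7 m/s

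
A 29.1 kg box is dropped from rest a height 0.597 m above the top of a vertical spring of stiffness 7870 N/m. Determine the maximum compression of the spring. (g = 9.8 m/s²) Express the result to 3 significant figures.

x = 0.247 m

Let x be the compression. The total drop is H + x, and the box is instantaneously at rest at max compression, so energy conservation gives:
mg(H + x) = ½kx²
½(7870)x² − (29.1)(9.8)x − (29.1)(9.8)(0.597) = 0
3935x² − 285.2x − 170.3 = 0
x = [285.2 + √(81328 + 2.6798e+06)]/(2 × 3935) = 0.2474 m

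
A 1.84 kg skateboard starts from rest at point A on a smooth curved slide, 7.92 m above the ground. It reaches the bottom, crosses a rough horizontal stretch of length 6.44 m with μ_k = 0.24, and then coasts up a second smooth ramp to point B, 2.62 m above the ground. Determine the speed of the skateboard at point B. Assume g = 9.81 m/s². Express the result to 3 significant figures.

v = 8.58 m/s

Energy at A: mgh₁ = (1.84)(9.81)(7.92) = 142.96 J
Friction loss: W_f = μ_k mg d = 27.90 J
At B: ½mv² + mgh₂ = mgh₁ − W_f
½mv² = 142.96 − 27.90 − 47.292 = 67.768 J
v = √(2 × 67.768/1.84) = 8.583 m/s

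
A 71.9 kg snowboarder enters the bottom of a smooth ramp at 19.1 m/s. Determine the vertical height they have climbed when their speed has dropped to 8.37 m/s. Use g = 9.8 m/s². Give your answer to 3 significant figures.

h = 15.0 m

Energy balance between the two points: ½mv₁² = ½mv₂² + mgh
h = (v₁² − v₂²)/(2g) = (19.1² − 8.37²)/(2 × 9.8) = 15.04 m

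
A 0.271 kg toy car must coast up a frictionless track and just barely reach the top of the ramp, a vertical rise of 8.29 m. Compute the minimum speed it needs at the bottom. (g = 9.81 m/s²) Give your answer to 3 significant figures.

v = 12.8 m/s

At the top it is momentarily at rest, so all KE converts to PE: ½mv² = mgh
v = √(2gh) = √(2 × 9.81 × 8.29) = 12.75 m/s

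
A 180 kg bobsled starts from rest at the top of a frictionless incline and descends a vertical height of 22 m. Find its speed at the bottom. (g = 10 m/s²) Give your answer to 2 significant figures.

Energy conservation between the two points: mgh = ½mv²
The mass cancels from both sides.
v = √(2gh) = √(2 × 10 × 22) = √440.00 = 20.98 m/s

v = 21 m/s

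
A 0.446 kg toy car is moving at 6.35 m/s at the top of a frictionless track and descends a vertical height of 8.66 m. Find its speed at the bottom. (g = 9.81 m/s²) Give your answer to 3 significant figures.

v = 14.5 m/s

By conservation of mechanical energy, ½mv₀² + mgh = ½mv²
v² = v₀² + 2gh = (6.35)² + 2(9.81)(8.66) = 210.23
v = √210.23 = 14.50 m/s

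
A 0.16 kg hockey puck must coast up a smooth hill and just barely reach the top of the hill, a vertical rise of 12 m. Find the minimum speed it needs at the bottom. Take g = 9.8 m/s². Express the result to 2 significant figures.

v = 15 m/s

At the top it is momentarily at rest, so all KE converts to PE: ½mv² = mgh
v = √(2gh) = √(2 × 9.8 × 12) = 15.34 m/s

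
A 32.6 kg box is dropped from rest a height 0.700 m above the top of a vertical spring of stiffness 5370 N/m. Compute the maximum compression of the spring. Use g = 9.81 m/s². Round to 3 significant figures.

Take the reference level at the top of the uncompressed spring. At max compression the box has fallen H + x and is momentarily at rest:
mg(H + x) = ½kx²
½(5370)x² − (32.6)(9.81)x − (32.6)(9.81)(0.700) = 0
2685x² − 319.8x − 223.9 = 0
x = [319.8 + √(102276 + 2.4043e+06)]/(2 × 2685) = 0.3544 m

x = 0.354 m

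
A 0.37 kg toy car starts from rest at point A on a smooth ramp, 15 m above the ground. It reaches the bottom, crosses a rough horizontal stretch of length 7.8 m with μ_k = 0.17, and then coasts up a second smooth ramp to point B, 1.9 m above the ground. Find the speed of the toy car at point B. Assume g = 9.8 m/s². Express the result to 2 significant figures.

v = 15 m/s

Energy at A: mgh₁ = (0.37)(9.8)(15) = 54.390 J
Friction loss: W_f = μ_k mg d = 4.808 J
At B: ½mv² + mgh₂ = mgh₁ − W_f
½mv² = 54.390 − 4.808 − 6.8894 = 42.693 J
v = √(2 × 42.693/0.37) = 15.19 m/s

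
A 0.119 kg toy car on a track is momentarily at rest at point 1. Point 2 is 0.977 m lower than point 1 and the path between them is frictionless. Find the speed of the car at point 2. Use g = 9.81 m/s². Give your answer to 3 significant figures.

Energy conservation between the two points: mgh = ½mv²
v = √(2gh) = √(2 × 9.81 × 0.977) = √19.169 = 4.378 m/s

v = 4.38 m/s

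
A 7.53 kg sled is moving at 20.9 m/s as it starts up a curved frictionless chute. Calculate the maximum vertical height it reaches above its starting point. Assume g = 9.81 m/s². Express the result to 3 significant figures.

Setting KE at the bottom equal to PE gained: ½mv² = mgh
h = v²/(2g) = 20.9²/(2 × 9.81) = 22.26 m

h = 22.3 m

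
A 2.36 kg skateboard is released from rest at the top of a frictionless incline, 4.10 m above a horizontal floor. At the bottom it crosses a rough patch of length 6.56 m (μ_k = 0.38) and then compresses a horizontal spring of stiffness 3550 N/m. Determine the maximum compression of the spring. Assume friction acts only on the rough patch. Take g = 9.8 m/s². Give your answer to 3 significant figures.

Initial energy: E₁ = mgh = (2.36)(9.8)(4.10) = 94.825 J
Friction removes W_f = μ_k mg d = (0.38)(2.36)(9.8)(6.56) = 57.65 J
Energy reaching the spring: E = 94.825 − 57.65 = 37.171 J
At max compression ½kx² = E ⇒ x = √(2E/k) = √(2 × 37.171/3550) = 0.1447 m

x = 0.145 m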